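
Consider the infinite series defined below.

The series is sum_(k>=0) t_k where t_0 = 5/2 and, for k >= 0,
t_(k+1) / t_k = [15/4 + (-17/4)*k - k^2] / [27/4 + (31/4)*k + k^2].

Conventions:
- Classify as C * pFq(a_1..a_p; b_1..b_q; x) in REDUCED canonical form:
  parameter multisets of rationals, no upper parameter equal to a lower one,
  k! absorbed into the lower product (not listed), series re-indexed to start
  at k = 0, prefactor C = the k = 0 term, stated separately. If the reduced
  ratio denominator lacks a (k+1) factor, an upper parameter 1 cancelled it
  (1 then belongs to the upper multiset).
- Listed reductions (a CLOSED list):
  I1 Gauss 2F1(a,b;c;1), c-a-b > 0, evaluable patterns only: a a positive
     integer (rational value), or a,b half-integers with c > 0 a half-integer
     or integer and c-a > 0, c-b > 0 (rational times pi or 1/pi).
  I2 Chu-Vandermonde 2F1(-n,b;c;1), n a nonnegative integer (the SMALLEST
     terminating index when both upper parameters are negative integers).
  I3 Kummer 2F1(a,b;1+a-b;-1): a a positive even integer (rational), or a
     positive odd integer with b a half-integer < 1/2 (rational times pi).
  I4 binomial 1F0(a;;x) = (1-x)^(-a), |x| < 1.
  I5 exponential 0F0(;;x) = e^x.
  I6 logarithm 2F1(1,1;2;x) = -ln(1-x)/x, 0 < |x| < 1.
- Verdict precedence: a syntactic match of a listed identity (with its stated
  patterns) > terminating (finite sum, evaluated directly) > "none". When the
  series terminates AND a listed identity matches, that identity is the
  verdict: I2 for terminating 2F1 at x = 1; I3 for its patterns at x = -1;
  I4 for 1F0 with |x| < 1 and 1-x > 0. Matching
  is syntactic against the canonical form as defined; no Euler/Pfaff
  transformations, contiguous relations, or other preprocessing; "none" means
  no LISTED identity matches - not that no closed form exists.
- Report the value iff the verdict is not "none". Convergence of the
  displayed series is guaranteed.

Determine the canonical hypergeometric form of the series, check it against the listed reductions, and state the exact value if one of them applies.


At argument -1: a 2F1 with upper {-3/4, 5}, lower {27/4}, scaled by C = 5/2. Verdict: none (x = -1): each listed identity misses the multisets {-3/4, 5} ; {27/4}.

The tell: from the first term 5/2: factor the ratio over Q (C = 5/2): negated roots = parameters.
Consecutive-term ratio: r(k) = (-1) * (k-3/4) (k+5) / [(k+27/4) (k+1)] - rational; roots negated = parameters, x = (-1), C = 5/2.


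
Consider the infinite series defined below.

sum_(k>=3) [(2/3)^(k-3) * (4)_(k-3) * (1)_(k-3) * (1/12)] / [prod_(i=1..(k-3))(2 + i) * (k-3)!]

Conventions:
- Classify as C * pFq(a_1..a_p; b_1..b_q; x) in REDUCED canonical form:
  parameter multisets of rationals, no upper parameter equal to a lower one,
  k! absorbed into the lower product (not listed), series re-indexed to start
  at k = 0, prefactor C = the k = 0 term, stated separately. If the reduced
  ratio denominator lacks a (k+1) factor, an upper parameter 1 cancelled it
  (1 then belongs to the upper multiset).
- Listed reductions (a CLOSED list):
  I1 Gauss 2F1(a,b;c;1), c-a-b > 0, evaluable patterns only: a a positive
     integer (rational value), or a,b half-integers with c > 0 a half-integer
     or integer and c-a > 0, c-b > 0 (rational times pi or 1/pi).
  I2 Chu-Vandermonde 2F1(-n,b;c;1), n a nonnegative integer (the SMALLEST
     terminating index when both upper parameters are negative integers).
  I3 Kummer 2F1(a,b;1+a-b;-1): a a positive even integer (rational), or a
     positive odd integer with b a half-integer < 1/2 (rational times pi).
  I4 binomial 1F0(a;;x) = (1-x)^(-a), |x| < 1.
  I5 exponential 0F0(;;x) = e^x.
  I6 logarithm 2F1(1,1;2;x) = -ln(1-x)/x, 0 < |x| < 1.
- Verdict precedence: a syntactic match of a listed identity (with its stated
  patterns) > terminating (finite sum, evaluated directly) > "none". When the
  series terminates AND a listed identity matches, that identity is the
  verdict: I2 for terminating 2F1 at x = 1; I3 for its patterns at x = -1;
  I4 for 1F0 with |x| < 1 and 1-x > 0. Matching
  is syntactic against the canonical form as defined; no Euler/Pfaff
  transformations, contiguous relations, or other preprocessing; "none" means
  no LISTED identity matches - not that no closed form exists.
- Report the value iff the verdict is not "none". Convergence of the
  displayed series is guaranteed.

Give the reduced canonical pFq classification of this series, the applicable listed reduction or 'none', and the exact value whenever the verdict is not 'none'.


Prefactor 1/12, argument 2/3: 2F1 with upper {1, 4} over lower {3}. Verdict: none (x = 2/3): each listed identity misses the multisets {1, 4} ; {3}.

Key step: x = (2/3) and the lower running product (C = 1/12, x = 2/3) is a rising factorial.
Consecutive-term ratio: r(k) = (2/3) * (k+1) (k+4) / [(k+3) (k+1)] - rational in k, leading ratio (2/3); with t_0 = 1/12, classification follows.


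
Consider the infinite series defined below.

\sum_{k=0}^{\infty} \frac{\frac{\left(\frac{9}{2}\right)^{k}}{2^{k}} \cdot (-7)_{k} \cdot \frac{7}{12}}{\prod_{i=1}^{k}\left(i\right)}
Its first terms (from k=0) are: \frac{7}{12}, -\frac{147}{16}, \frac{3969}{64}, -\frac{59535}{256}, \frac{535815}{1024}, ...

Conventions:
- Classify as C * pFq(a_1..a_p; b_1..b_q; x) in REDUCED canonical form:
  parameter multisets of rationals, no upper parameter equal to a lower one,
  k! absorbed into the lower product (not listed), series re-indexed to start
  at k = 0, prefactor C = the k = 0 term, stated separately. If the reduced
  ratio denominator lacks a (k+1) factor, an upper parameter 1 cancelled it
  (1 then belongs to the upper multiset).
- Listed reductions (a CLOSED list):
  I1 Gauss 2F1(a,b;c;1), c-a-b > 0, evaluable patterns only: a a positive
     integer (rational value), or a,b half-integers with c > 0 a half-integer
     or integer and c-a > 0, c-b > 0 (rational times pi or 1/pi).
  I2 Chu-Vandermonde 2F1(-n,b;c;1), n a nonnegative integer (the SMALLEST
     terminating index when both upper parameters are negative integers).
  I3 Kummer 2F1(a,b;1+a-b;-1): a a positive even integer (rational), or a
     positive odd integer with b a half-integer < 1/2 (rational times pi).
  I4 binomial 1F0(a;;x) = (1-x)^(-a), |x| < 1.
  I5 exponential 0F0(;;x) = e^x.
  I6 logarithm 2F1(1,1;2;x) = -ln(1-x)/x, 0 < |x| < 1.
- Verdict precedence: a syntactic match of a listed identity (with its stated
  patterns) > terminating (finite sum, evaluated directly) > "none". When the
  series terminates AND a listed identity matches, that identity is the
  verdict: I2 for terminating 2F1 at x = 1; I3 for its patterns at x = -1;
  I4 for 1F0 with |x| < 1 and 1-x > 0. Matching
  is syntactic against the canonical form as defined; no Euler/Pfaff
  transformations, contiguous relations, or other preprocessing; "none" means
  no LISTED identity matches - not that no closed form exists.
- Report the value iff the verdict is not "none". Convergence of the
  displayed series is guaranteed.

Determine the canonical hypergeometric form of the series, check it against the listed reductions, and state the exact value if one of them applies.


The series (x = \frac{9}{4}) is 1F0: upper {-7}, lower {-}, prefactor \frac{7}{12}. Verdict: terminating - upper -7 stops the sum at k = 7; the 8 terms are added exactly. Value: -\frac{546875}{196608}.

Key observation: x = \frac{9}{4} and the two k-th powers (C = 7/12) combine into one argument.
Consecutive-term ratio: r(k) = \frac{9}{4} * (k-7) / [(k+1)] - rational in k. x = \frac{9}{4}; t_0 = \frac{7}{12}; negate the roots.


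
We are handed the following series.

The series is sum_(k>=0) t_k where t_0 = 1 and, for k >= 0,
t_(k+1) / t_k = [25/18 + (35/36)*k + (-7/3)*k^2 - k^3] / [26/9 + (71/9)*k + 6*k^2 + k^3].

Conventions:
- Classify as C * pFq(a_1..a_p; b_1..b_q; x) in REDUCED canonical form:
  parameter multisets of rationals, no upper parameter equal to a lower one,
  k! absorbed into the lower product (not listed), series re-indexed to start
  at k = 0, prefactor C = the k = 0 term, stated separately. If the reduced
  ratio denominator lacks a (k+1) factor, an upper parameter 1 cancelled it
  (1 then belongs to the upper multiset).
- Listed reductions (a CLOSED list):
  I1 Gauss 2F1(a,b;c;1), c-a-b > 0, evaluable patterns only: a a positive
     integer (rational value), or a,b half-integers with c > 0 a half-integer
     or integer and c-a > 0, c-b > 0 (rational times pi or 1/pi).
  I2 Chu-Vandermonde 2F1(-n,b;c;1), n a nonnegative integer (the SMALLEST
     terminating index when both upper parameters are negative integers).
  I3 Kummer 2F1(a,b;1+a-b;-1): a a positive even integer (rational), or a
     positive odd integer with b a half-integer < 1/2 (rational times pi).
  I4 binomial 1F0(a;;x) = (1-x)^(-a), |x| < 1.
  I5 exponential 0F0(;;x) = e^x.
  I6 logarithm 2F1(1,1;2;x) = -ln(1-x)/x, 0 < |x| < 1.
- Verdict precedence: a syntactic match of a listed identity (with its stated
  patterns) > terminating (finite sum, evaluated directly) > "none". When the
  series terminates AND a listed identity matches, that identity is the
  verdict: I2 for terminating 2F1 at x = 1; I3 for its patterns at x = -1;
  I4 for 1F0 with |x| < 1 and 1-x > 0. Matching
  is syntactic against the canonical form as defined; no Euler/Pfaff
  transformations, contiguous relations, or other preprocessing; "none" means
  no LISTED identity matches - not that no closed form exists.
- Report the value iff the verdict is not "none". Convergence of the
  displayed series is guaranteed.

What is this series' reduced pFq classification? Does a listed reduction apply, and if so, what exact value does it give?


Canonical form: C = 1 times 2F1 with upper {-5/6, 5/2}, lower {13/3}, x = -1. Verdict: none. No listed pattern accepts 2F1(-5/6, 5/2; 13/3; -1).

Key step: from the first term 1: the expanded ratio factors over Q; C = 1, roots give parameters.
Term ratio: r(k) = (-1) * (k-5/6) (k+5/2) / [(k+13/3) (k+1)] - rational; roots negated = parameters, x = (-1), C = 1.


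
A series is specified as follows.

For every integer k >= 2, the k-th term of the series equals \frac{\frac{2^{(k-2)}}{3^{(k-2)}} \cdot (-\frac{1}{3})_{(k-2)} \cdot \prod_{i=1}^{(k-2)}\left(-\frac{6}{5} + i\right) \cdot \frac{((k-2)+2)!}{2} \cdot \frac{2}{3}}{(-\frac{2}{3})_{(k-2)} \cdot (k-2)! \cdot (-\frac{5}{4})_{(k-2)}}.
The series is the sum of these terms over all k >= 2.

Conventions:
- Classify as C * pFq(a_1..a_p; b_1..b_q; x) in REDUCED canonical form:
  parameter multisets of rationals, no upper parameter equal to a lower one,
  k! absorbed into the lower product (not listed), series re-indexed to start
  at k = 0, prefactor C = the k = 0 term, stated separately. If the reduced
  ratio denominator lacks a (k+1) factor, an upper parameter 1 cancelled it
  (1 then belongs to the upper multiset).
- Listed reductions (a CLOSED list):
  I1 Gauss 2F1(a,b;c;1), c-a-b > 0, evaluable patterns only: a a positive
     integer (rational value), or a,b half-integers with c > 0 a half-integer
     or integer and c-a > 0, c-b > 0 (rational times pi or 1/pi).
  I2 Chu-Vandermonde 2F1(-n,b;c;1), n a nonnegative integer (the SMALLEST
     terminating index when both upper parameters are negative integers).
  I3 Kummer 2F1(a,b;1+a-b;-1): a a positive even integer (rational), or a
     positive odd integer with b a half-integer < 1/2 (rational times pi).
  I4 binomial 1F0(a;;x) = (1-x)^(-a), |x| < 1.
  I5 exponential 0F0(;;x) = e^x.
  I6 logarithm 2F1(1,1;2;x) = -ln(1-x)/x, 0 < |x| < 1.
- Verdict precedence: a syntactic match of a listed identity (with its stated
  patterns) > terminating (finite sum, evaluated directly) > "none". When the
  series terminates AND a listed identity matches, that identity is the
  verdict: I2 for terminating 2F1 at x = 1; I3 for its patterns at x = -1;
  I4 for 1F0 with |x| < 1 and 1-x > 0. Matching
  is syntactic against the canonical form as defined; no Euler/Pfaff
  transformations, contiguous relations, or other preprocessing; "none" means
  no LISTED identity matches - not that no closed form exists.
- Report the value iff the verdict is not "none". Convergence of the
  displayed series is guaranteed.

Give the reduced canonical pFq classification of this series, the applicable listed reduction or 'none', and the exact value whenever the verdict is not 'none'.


With C = \frac{2}{3}: the canonical form is 3F2(-\frac{1}{3}, -\frac{1}{5}, 3; -\frac{5}{4}, -\frac{2}{3}; \frac{2}{3}). Verdict: none. Every listed pattern misses the 3F2 form at \frac{2}{3}, upper {-\frac{1}{3}, -\frac{1}{5}, 3}.

The tell: x = \frac{2}{3} and the running product (C = 2/3, x = 2/3) telescopes to a rising factorial.
Ratio: r(k) = \frac{2}{3} * (k-\frac{1}{3}) (k-\frac{1}{5}) (k+3) / [(k-\frac{5}{4}) (k-\frac{2}{3}) (k+1)] - rational in k. x = \frac{2}{3}; t_0 = \frac{2}{3}; negate the roots.


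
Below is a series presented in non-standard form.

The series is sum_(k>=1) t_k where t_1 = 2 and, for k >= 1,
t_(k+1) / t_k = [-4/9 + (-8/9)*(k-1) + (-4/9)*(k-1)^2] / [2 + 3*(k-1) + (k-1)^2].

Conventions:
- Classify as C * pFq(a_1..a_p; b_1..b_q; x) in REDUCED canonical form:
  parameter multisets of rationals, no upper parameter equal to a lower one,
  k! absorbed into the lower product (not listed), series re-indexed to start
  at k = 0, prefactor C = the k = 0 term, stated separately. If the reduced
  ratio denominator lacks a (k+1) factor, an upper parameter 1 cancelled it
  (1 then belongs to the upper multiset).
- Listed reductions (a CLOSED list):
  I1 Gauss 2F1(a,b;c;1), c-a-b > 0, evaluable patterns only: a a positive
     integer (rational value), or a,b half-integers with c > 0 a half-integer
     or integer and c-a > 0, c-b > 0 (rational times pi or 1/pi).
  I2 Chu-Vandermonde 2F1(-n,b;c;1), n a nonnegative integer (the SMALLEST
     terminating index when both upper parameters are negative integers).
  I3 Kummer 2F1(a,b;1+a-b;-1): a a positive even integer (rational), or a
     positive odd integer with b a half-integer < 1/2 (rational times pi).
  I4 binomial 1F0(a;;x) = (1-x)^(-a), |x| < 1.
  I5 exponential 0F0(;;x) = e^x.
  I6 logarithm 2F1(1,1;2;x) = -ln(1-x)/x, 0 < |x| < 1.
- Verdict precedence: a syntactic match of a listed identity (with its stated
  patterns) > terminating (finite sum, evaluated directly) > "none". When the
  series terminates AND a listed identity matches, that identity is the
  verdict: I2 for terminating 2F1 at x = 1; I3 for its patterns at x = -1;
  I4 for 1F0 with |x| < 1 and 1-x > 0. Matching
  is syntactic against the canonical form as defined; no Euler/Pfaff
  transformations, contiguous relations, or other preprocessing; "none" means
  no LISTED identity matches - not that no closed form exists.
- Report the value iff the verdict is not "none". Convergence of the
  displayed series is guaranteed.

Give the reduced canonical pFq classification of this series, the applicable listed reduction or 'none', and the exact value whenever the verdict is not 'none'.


Canonical form: C = 2 times 2F1 with upper {1, 1}, lower {2}, x = -4/9. Verdict: the I6 logarithm reduction fires (the logarithm: parameters (1,1;2), x = -4/9). Exact value: (9/2) * ln(13/9).

Structural cue: x = (-4/9) and factor the ratio over Q (prefactor 2): negated roots = parameters.
Term ratio: r(k) = (-4/9) * (k+1) (k+1) / [(k+2) (k+1)] - rational in k, leading ratio (-4/9); with t_0 = 2, classification follows.


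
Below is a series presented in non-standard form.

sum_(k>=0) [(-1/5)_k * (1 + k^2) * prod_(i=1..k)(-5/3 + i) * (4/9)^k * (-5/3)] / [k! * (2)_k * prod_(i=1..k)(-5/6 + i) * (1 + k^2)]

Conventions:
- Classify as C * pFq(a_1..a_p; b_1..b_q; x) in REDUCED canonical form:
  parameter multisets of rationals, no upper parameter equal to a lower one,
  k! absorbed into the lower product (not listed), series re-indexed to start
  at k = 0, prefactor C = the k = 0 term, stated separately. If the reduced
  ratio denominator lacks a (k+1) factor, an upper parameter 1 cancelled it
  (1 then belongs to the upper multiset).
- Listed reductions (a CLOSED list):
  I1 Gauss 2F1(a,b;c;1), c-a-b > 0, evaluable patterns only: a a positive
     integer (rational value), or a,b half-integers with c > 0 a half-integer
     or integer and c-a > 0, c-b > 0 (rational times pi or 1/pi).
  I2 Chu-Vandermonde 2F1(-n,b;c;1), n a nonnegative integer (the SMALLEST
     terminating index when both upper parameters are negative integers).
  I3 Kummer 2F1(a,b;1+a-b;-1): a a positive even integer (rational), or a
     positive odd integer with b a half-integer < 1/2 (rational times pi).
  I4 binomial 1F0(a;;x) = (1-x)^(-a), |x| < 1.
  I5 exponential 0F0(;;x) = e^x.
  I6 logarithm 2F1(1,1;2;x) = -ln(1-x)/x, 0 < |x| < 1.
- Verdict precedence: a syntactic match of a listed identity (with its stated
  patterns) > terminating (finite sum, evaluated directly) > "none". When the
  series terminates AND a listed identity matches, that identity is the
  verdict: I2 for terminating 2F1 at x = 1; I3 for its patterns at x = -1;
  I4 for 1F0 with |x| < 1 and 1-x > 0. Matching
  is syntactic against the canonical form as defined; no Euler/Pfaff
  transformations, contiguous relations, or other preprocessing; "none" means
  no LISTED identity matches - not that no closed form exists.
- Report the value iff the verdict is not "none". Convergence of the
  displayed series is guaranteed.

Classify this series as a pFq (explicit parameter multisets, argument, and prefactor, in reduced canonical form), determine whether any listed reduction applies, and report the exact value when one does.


The series (x = 4/9) is 2F2: upper {-2/3, -1/5}, lower {1/6, 2}, prefactor -5/3. Verdict: none - at argument 4/9 the multisets {-2/3, -1/5} ; {1/6, 2} match no listed identity.

Structural cue: with t_0 = -5/3, the running product (C = -5/3, x = 4/9) telescopes to a rising factorial.
Ratio: r(k) = (4/9) * (k-2/3) (k-1/5) / [(k+1/6) (k+2) (k+1)] - rational in k, leading ratio (4/9); with t_0 = -5/3, classification follows.


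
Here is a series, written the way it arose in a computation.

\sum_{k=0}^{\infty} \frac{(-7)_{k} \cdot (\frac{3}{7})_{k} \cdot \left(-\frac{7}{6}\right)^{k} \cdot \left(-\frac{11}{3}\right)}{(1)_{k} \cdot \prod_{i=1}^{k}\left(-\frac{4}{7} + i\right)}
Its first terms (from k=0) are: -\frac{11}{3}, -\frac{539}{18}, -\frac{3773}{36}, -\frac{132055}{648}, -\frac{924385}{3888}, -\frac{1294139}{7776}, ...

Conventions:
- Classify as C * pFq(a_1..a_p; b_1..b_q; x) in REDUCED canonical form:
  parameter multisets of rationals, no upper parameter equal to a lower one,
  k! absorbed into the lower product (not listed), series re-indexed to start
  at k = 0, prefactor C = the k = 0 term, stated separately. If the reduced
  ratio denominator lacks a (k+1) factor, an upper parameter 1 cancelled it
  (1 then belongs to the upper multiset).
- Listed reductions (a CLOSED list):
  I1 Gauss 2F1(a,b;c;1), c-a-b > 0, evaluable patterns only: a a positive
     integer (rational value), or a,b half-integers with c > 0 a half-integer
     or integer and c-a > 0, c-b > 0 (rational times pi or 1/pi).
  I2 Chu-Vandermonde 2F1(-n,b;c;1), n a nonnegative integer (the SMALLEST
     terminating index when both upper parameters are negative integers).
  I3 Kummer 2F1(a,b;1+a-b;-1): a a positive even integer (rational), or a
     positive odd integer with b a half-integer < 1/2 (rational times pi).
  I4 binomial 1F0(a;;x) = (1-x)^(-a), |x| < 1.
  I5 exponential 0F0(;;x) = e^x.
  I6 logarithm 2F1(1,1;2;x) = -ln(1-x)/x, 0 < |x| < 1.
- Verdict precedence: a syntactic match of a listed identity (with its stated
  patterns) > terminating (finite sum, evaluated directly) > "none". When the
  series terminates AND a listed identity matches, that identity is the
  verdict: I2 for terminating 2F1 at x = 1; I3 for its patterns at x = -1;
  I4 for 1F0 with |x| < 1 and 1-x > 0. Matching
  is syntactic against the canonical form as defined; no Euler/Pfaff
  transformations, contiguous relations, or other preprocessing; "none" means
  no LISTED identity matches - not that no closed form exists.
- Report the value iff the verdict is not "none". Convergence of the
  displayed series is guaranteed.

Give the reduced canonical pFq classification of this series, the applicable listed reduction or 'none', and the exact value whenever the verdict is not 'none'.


The tell: t_0 being -\frac{11}{3}, the parameter 3/7 appears in both the upper and lower lists and cancels.
Adjacent-term ratio: r(k) = -\frac{7}{6} * (k-7) / [(k+1)] - poly over poly, x = -\frac{7}{6} from leading terms; C = -\frac{11}{3} at k = 0.

The series (x = -\frac{7}{6}) is 1F0: upper {-7}, lower {-}, prefactor -\frac{11}{3}. Verdict: terminating - upper parameter -7 makes this a finite sum (last index 7), evaluated exactly. Its exact value is -\frac{690233687}{839808}.


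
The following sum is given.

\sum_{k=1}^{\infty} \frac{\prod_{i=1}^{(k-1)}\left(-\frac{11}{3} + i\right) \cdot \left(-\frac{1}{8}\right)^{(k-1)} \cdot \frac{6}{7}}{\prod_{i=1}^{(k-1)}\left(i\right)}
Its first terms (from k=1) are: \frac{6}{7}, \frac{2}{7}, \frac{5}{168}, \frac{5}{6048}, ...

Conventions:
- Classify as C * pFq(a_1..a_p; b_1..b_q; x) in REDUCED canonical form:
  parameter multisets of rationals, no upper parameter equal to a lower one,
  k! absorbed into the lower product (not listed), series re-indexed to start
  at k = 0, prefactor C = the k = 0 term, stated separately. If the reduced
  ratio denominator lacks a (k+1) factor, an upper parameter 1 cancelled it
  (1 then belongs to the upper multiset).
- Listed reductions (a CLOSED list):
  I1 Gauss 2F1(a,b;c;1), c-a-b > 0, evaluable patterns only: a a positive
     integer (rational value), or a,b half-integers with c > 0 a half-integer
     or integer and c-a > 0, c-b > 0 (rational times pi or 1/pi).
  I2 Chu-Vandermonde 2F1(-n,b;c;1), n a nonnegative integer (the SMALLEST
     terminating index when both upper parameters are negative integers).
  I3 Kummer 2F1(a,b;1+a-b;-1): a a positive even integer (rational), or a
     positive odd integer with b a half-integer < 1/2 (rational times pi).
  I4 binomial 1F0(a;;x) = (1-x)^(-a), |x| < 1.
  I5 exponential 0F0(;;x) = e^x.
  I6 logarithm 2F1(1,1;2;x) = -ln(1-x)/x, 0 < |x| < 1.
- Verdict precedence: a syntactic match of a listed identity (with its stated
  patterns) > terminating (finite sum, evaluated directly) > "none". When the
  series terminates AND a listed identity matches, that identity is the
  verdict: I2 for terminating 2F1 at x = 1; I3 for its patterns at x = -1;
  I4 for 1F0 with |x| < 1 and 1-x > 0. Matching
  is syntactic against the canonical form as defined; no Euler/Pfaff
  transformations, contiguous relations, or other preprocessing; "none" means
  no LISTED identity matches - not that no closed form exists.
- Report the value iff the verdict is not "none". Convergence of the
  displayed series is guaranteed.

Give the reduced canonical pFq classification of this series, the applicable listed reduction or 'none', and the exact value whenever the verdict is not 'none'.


This is \frac{6}{7} * 1F0(-\frac{8}{3}; -; -\frac{1}{8}) in reduced canonical form. Verdict: binomial (I4) fires (the 1F0 binomial series: exponent 8/3, x = -\frac{1}{8}). Hence: \frac{6}{7} \cdot \left(\frac{9}{8}\right)^{\frac{8}{3}}.

Structural cue: with t_0 = \frac{6}{7}, the product of the first k integers (C = 6/7, x = -1/8) is k!.
Ratio: r(k) = -\frac{1}{8} * (k-\frac{8}{3}) / [(k+1)] ; factor over Q: parameters, x = -\frac{1}{8}, and C = \frac{6}{7}.


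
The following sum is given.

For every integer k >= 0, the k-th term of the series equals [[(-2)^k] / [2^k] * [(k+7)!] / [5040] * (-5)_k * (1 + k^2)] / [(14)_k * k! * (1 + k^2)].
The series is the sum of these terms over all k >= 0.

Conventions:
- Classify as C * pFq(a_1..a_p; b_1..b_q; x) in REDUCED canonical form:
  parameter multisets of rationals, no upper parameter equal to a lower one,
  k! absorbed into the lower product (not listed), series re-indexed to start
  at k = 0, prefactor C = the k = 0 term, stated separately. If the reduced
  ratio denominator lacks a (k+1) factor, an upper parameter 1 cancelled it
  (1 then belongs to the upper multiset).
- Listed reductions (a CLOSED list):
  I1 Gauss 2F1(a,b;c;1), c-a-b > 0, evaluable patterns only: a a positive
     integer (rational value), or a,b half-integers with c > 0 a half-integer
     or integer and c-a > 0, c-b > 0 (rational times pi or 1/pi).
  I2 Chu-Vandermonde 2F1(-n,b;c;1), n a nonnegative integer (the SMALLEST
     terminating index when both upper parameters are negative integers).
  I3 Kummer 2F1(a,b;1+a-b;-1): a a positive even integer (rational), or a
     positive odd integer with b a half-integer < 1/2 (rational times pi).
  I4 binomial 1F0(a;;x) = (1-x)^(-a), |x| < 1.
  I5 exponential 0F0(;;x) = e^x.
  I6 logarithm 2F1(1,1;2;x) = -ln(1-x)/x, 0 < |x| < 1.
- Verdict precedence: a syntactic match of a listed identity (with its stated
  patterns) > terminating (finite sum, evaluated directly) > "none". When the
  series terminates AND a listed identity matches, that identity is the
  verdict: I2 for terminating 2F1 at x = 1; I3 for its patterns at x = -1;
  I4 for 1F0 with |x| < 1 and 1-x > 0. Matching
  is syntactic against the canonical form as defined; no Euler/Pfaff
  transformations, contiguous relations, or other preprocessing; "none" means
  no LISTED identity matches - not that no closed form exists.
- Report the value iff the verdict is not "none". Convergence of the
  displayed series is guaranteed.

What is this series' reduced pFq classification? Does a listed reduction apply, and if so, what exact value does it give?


The tell: from the first term 1: the factorial ratio (C = 1, x = -1) (k+a-1)!/(a-1)! is a rising factorial (a)_k.
Ratio: r(k) = (-1) * (k-5) (k+8) / [(k+14) (k+1)] - rational; roots negated = parameters, x = (-1), C = 1.

Reduced: x = -1, 2F1, upper = {-5, 8}, lower = {14}, C = 1. Verdict: Kummer (I3) matches (x = -1; c = 14 equals 1+a-b for upper {-5, 8}: listed pattern). Its exact value is 143/14.


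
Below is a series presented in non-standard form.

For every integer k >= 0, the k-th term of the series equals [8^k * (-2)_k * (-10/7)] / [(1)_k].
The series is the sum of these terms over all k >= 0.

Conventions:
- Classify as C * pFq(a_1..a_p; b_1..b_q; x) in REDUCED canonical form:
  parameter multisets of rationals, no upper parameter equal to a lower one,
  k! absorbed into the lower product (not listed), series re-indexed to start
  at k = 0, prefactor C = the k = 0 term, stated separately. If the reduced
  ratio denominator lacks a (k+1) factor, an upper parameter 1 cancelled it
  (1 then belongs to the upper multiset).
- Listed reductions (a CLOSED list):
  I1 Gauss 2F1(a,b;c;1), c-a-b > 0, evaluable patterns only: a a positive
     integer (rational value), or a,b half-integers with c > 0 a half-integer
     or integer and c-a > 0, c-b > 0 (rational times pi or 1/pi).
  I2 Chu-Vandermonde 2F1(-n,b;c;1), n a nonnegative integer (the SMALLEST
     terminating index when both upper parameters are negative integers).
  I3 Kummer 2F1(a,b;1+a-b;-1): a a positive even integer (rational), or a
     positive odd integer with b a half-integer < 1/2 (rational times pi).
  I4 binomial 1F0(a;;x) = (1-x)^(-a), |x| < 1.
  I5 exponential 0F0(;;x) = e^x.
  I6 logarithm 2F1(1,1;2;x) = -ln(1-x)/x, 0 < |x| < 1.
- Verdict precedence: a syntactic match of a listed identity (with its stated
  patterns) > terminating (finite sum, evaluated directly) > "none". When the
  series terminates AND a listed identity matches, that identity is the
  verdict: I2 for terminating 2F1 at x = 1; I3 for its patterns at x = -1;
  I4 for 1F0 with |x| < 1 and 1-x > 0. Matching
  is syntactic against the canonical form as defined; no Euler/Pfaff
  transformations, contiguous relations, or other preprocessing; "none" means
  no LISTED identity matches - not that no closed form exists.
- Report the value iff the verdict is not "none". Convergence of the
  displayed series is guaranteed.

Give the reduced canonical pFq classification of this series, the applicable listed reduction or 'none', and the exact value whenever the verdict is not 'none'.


This is -10/7 * 1F0(-2; -; 8) in reduced canonical form. Verdict: terminating - upper parameter -2 makes this a finite sum (last index 2), evaluated exactly. Its exact value is -70.

Key step: t_0 = -10/7 here, and (1)_k (C = -10/7, x = 8) is k! itself.
Ratio: r(k) = 8 * (k-2) / [(k+1)] - poly over poly, x = 8 from leading terms; C = -10/7 at k = 0.


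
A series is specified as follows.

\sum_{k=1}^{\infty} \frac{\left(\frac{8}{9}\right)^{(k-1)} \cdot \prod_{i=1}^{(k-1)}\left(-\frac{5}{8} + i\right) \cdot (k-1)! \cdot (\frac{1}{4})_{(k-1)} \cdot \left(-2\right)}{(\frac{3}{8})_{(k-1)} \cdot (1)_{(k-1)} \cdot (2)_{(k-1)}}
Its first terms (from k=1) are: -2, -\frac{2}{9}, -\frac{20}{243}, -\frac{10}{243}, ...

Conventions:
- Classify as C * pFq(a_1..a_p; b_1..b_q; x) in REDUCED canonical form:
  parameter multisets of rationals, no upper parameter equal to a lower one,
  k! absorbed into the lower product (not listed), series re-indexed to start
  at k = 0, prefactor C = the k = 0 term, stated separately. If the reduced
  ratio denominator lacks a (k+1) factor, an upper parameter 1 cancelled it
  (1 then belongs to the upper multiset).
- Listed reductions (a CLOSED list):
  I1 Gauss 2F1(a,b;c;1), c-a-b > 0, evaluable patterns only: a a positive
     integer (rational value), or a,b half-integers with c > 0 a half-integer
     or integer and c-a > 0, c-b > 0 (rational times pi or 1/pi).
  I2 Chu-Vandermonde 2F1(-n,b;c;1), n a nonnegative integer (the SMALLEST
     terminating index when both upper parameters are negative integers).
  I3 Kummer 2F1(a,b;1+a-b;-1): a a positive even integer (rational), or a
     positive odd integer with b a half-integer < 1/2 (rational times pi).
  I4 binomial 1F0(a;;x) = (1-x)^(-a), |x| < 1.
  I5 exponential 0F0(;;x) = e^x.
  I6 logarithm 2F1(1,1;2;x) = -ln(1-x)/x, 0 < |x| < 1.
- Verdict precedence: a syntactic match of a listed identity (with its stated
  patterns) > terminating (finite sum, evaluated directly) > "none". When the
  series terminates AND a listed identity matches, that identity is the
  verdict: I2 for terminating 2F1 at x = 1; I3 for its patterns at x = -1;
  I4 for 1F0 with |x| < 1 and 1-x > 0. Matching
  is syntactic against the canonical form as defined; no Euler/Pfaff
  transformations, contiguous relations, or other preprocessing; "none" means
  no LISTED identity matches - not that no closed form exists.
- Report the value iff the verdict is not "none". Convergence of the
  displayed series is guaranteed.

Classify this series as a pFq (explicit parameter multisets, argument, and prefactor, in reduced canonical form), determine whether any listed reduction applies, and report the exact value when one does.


Prefactor -2, argument \frac{8}{9}: 2F1 with upper {\frac{1}{4}, 1} over lower {2}. Verdict: none - at argument \frac{8}{9} the multisets {\frac{1}{4}, 1} ; {2} match no listed identity.

The tell: t_0 = -2 here, and (1)_k (prefactor -2) is k! itself.
Consecutive-term ratio: r(k) = \frac{8}{9} * (k+\frac{1}{4}) (k+1) / [(k+2) (k+1)] - rational; roots negated = parameters, x = \frac{8}{9}, C = -2.


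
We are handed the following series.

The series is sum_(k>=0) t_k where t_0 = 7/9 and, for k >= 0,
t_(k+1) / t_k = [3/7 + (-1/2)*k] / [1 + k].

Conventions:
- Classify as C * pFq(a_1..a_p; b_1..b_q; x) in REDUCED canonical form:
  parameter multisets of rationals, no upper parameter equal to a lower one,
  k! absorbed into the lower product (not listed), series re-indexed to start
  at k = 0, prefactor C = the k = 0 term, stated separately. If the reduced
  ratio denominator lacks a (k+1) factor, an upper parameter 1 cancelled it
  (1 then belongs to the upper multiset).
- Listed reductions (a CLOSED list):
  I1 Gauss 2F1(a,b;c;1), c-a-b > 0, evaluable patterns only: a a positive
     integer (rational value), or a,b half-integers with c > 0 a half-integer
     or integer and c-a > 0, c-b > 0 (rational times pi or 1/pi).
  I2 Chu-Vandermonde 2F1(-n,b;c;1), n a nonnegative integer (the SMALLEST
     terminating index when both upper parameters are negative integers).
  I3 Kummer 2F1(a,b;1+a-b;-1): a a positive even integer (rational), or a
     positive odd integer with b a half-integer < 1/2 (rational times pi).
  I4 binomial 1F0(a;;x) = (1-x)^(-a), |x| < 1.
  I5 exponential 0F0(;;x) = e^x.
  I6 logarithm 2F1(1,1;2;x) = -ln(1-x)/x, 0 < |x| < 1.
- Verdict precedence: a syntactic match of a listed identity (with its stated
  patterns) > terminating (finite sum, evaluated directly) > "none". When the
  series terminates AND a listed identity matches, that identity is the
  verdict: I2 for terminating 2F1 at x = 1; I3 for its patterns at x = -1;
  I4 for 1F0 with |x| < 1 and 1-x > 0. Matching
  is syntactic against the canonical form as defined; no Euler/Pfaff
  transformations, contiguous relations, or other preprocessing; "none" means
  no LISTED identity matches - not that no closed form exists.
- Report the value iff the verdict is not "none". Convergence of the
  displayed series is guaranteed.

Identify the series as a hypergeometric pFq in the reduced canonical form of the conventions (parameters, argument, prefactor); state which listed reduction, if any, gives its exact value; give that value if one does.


Classification (C = 7/9): 1F0 with upper {-6/7}, lower {-}, argument x = -1/2. Verdict: binomial (I4) matches (the 1F0 binomial series: exponent 6/7, x = -1/2). Sum: (7/9) * (3/2)^(6/7).

Structural cue: with t_0 = 7/9, factor the ratio over Q (prefactor 7/9): negated roots = parameters.
Term ratio: r(k) = (-1/2) * (k-6/7) / [(k+1)] - rational in k. x = (-1/2); t_0 = 7/9; negate the roots.


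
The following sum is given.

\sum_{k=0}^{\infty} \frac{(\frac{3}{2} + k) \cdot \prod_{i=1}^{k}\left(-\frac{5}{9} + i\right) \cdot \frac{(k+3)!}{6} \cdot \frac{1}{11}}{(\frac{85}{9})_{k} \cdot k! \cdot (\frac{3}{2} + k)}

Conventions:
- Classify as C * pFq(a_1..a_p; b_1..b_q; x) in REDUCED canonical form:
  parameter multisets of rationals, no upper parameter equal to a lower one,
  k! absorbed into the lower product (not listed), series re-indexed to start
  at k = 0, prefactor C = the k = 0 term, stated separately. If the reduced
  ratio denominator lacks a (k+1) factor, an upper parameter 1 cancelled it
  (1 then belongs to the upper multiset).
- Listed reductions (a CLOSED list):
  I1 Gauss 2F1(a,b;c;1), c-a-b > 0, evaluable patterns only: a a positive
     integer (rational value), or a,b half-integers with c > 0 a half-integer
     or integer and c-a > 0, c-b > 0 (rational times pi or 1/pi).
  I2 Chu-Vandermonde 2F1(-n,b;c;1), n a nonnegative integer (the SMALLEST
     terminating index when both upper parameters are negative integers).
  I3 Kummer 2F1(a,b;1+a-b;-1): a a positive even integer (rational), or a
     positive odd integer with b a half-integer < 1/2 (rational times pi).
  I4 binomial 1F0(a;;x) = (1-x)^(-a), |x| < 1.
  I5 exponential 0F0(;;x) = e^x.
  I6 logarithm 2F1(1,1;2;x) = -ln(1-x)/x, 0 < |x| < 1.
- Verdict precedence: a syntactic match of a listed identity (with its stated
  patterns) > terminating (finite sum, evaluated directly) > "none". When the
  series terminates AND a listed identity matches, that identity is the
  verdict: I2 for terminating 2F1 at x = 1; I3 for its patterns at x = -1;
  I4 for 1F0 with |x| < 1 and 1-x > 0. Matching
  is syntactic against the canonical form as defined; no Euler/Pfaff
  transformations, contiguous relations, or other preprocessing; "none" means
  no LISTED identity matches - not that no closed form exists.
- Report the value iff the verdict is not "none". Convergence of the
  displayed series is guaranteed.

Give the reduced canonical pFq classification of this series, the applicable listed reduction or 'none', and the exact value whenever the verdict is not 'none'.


Canonical form: C = \frac{1}{11} times 2F1 with upper {\frac{4}{9}, 4}, lower {\frac{85}{9}}, x = 1. Verdict at x = 1: Gauss (I1, integer-parameter pattern) matches (x = 1: the Gamma ratio telescopes since c-a-b = 5 > 0 and a = 4 in Z>0). Value: \frac{258419}{2165130}.

Key observation: x = 1 and the factorial ratio (prefactor 1/11) (k+a-1)!/(a-1)! is a rising factorial (a)_k.
Term ratio: r(k) = 1 * (k+\frac{4}{9}) (k+4) / [(k+\frac{85}{9}) (k+1)] - rational in k. x = 1; t_0 = \frac{1}{11}; negate the roots.


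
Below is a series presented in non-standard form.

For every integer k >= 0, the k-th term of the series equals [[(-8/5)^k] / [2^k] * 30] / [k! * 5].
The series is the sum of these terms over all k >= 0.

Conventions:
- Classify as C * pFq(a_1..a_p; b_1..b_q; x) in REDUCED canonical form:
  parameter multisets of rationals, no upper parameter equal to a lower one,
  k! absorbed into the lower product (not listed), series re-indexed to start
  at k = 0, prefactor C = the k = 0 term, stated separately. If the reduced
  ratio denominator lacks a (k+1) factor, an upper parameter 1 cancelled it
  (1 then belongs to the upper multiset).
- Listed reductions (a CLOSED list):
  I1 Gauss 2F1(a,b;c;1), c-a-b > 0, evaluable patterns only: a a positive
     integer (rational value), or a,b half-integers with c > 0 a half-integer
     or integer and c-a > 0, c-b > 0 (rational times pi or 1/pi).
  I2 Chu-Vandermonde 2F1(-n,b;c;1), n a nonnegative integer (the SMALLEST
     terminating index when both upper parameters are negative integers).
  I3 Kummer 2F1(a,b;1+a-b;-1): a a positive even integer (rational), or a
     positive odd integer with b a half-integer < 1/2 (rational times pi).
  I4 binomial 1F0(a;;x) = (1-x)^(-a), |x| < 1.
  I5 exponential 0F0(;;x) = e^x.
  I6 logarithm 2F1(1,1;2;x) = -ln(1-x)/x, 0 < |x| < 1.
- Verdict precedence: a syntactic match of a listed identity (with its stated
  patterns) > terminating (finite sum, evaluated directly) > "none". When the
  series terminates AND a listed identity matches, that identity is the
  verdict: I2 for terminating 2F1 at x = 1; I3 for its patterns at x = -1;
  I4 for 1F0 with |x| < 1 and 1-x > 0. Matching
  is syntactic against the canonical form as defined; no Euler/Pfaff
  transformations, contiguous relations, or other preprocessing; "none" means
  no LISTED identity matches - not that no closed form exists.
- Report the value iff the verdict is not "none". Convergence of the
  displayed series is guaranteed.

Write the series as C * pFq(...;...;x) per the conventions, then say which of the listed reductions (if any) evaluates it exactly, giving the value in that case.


x = -4/5 here; the reduced form reads 0F0, upper {-}, lower {-}, C = 6. Verdict (x = -4/5): the exponential series (I5) applies (the 0F0 exponential series at x = -4/5). Hence: 6 * e^(-4/5).

Key observation: with t_0 = 6, the two k-th powers (prefactor 6) combine into one argument.
Step ratio: r(k) = (-4/5) * 1 / [(k+1)] - poly over poly, x = (-4/5) from leading terms; C = 6 at k = 0.


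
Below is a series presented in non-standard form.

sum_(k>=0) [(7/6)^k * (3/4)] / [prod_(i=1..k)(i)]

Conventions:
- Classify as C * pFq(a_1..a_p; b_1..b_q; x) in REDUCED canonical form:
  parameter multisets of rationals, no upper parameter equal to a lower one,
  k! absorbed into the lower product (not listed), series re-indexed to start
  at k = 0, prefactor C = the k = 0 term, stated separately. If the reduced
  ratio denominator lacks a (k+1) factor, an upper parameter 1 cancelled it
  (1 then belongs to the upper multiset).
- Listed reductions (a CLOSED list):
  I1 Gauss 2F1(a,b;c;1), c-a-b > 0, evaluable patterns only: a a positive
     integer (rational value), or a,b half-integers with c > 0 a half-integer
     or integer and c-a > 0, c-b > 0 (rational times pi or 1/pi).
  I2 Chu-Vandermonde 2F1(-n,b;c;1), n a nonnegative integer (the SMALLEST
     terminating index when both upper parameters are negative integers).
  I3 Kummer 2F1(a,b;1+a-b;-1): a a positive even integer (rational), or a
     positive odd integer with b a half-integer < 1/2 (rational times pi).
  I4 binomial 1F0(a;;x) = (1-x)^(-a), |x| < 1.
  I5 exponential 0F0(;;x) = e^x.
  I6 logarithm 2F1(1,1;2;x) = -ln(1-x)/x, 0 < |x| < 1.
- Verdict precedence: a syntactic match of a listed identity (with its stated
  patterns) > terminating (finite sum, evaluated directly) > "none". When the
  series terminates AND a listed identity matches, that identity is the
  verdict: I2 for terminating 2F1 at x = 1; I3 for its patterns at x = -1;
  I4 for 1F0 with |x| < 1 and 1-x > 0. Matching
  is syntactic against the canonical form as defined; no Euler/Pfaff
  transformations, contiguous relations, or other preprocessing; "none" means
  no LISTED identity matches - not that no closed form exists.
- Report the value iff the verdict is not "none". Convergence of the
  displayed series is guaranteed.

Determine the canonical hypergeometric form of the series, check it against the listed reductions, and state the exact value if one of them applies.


Key step: t_0 being 3/4, the product of the first k integers (prefactor 3/4) is k!.
Term ratio: r(k) = (7/6) * 1 / [(k+1)] - rational in k, leading ratio (7/6); with t_0 = 3/4, classification follows.

Prefactor 3/4, argument 7/6: 0F0 with upper {-} over lower {-}. Verdict (x = 7/6): the I5 exponential reduction applies (the 0F0 exponential series at x = 7/6). Exact value: (3/4) * e^(7/6).
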